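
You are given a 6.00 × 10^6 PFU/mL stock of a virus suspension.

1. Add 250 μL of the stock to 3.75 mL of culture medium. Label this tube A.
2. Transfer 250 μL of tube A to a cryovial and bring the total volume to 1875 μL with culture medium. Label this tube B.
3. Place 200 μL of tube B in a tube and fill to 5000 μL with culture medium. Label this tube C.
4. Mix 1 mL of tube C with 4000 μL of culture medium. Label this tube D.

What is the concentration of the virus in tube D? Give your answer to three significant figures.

400 PFU/mL

Step 1: 250 μL + 3.75 mL = 4000 μL total → factor 4000/250 = 16
Step 2: 250 μL brought to 1875 μL → factor 1875/250 = 7.5
Step 3: 200 μL brought to 5000 μL → factor 5000/200 = 25
Step 4: 1 mL + 4000 μL = 5 mL total → factor 5/1 = 5
Overall dilution factor = 16 × 7.5 × 25 × 5 = 15000
Final = 6.00 × 10^6 PFU/mL / 15000 = 400 PFU/mL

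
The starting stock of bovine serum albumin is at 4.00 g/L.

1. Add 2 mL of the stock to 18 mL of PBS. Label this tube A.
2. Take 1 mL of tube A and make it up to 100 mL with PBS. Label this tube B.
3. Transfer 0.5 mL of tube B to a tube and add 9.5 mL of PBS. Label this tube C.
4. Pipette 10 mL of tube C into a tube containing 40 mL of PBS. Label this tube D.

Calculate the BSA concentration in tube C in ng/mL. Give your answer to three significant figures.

Step 1: 2 mL + 18 mL = 20 mL total → factor 20/2 = 10
Step 2: 1 mL brought to 100 mL → factor 100/1 = 100
Step 3: 0.5 mL + 9.5 mL = 10 mL total → factor 10/0.5 = 20
Dilution factor through tube C = 10 × 100 × 20 = 20000
[tube C] = 4.00 g/L / 20000 = 0.0002000 g/L = 200 ng/mL

200 ng/mL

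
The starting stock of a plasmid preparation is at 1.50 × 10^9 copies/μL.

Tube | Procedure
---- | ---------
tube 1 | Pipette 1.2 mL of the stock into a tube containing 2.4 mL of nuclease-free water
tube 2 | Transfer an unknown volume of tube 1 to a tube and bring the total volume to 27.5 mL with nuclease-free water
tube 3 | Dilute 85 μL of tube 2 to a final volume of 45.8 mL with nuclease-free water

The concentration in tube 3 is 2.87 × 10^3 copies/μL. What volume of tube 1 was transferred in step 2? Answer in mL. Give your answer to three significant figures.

Step 1: 1.2 mL + 2.4 mL = 3.6 mL total → factor 3.6/1.2 = 3
Step 2: v brought to 27.5 mL → factor = 27.5 mL/v
Step 3: 85 μL brought to 45.8 mL → factor 45800/85 = 538.82
Product of known-step factors = 1616.5
Overall factor = 1.50 × 10^9 copies/μL / (2.87 × 10^3 copies/μL) = 5.2265 × 10^5
Step-2 factor = 5.2265 × 10^5 / 1616.5 = 323.33
v = 27.5 mL / 323.33 = 0.0851 mL

0.0851 mL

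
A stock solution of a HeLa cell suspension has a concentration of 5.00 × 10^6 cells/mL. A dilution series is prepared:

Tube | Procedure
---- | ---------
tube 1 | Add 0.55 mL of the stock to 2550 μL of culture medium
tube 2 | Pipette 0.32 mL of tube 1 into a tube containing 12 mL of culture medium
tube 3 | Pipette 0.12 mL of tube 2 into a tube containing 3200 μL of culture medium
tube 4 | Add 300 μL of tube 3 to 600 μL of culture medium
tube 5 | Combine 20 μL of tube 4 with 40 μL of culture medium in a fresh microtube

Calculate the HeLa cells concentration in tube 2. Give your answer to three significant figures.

2.30 × 10^4 cells/mL

Step 1: 0.55 mL + 2550 μL = 3.1 mL total → factor 3.1/0.55 = 5.6364
Step 2: 0.32 mL + 12 mL = 12.32 mL total → factor 12.32/0.32 = 38.5
Dilution factor through tube 2 = 5.6364 × 38.5 = 217
[tube 2] = 5.00 × 10^6 cells/mL / 217 = 2.30 × 10^4 cells/mL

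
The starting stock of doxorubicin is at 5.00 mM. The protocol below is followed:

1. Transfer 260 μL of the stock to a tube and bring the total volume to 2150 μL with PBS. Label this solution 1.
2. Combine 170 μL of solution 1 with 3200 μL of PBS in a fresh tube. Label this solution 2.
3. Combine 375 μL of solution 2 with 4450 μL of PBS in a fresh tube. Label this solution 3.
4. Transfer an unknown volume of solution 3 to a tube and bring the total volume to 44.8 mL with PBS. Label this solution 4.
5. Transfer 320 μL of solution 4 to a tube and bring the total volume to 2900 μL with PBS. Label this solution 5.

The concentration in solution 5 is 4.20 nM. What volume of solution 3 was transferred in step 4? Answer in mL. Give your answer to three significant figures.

Step 1: 260 μL brought to 2150 μL → factor 2150/260 = 8.2692
Step 2: 170 μL + 3200 μL = 3370 μL total → factor 3370/170 = 19.824
Step 3: 375 μL + 4450 μL = 4825 μL total → factor 4825/375 = 12.867
Step 4: v brought to 44.8 mL → factor = 44.8 mL/v
Step 5: 320 μL brought to 2900 μL → factor 2900/320 = 9.0625
Product of known-step factors = 19114
Overall factor = 5.00 mM / (4.20 nM) = 1.1905 × 10^6
Step-4 factor = 1.1905 × 10^6 / 19114 = 62.282
v = 44.8 mL / 62.282 = 0.719 mL

0.719 mL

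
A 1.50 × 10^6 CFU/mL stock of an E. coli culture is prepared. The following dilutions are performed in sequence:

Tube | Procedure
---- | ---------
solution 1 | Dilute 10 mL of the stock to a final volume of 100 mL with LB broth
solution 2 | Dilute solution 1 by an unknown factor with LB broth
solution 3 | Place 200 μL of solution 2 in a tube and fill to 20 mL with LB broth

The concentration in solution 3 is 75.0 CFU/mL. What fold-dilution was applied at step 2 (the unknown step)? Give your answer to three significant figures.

20.0-fold

Step 1: 10 mL brought to 100 mL → factor 100/10 = 10
Step 2: unknown factor x
Step 3: 200 μL brought to 20 mL → factor 20000/200 = 100
Product of known-step factors = 1000
Overall factor = 1.50 × 10^6 CFU/mL / (75.0 CFU/mL) = 20000
x = 20000 / 1000 = 20.0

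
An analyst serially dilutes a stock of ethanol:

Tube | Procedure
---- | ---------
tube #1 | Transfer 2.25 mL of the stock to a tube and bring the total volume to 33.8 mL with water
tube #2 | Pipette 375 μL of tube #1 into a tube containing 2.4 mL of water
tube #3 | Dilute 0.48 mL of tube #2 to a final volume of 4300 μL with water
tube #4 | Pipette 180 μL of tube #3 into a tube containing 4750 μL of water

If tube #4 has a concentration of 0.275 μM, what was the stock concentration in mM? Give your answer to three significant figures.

Step 1: 2.25 mL brought to 33.8 mL → factor 33.8/2.25 = 15.022
Step 2: 375 μL + 2.4 mL = 2775 μL total → factor 2775/375 = 7.4
Step 3: 0.48 mL brought to 4300 μL → factor 4.3/0.48 = 8.9583
Step 4: 180 μL + 4750 μL = 4930 μL total → factor 4930/180 = 27.389
Overall dilution factor = 15.022 × 7.4 × 8.9583 × 27.389 = 27275
Stock = 0.275 μM × 27275 = 7501 μM = 7.50 mM

7.50 mM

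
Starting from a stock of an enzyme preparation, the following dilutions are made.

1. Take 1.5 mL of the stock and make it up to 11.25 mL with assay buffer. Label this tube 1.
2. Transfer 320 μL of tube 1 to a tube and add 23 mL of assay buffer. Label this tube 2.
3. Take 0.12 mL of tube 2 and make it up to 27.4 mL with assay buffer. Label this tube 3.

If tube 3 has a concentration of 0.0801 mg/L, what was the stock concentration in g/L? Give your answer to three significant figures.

Step 1: 1.5 mL brought to 11.25 mL → factor 11.25/1.5 = 7.5
Step 2: 320 μL + 23 mL = 23320 μL total → factor 23320/320 = 72.875
Step 3: 0.12 mL brought to 27.4 mL → factor 27.4/0.12 = 228.33
Overall dilution factor = 7.5 × 72.875 × 228.33 = 1.248 × 10^5
Stock = 0.0801 mg/L × 1.248 × 10^5 = 9996 mg/L = 10.0 g/L

10.0 g/L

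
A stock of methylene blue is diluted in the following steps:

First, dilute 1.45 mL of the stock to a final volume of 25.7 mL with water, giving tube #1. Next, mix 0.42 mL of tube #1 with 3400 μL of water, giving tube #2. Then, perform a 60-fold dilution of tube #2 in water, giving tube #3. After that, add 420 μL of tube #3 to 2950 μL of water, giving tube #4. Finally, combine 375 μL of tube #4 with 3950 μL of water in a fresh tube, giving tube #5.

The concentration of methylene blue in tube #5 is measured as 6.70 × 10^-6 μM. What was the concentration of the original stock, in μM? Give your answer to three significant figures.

6.00 μM

Step 1: 1.45 mL brought to 25.7 mL → factor 25.7/1.45 = 17.724
Step 2: 0.42 mL + 3400 μL = 3.82 mL total → factor 3.82/0.42 = 9.0952
Step 3: 60-fold → factor 60
Step 4: 420 μL + 2950 μL = 3370 μL total → factor 3370/420 = 8.0238
Step 5: 375 μL + 3950 μL = 4325 μL total → factor 4325/375 = 11.533
Overall dilution factor = 17.724 × 9.0952 × 60 × 8.0238 × 11.533 = 8.9509 × 10^5
Stock = 6.70 × 10^-6 μM × 8.9509 × 10^5 = 6.00 μM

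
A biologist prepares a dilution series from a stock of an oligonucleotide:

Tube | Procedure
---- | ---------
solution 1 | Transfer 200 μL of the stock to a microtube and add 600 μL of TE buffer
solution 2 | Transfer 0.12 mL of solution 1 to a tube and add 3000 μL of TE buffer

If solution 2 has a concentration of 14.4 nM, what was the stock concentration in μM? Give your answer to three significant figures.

Step 1: 200 μL + 600 μL = 800 μL total → factor 800/200 = 4
Step 2: 0.12 mL + 3000 μL = 3.12 mL total → factor 3.12/0.12 = 26
Overall dilution factor = 4 × 26 = 104
Stock = 14.4 nM × 104 = 1498 nM = 1.50 μM

1.50 μM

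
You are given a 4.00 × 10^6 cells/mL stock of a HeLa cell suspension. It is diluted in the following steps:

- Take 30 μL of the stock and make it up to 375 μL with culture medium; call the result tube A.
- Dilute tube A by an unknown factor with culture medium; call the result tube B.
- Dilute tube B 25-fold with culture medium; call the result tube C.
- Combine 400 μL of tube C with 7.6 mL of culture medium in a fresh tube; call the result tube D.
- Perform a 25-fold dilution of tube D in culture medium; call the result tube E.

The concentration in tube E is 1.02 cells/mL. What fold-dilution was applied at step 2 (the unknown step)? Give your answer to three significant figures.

Step 1: 30 μL brought to 375 μL → factor 375/30 = 12.5
Step 2: unknown factor x
Step 3: 25-fold → factor 25
Step 4: 400 μL + 7.6 mL = 8000 μL total → factor 8000/400 = 20
Step 5: 25-fold → factor 25
Product of known-step factors = 1.5625 × 10^5
Overall factor = 4.00 × 10^6 cells/mL / (1.02 cells/mL) = 3.9216 × 10^6
x = 3.9216 × 10^6 / 1.5625 × 10^5 = 25.1

25.1-fold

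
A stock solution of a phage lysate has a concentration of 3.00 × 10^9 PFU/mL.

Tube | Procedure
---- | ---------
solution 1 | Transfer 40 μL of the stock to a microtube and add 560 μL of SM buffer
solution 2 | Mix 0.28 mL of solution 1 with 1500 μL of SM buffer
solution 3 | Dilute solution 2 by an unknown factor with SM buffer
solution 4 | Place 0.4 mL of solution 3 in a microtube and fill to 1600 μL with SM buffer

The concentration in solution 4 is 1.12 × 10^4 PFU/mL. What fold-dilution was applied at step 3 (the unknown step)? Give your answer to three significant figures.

702-fold

Step 1: 40 μL + 560 μL = 600 μL total → factor 600/40 = 15
Step 2: 0.28 mL + 1500 μL = 1.78 mL total → factor 1.78/0.28 = 6.3571
Step 3: unknown factor x
Step 4: 0.4 mL brought to 1600 μL → factor 1.6/0.4 = 4
Product of known-step factors = 381.43
Overall factor = 3.00 × 10^9 PFU/mL / (1.12 × 10^4 PFU/mL) = 2.6786 × 10^5
x = 2.6786 × 10^5 / 381.43 = 702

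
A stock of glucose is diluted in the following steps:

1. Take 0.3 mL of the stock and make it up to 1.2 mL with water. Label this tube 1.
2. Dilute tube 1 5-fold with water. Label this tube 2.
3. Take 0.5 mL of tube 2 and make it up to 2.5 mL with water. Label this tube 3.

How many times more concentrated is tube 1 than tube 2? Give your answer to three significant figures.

Step 1: 0.3 mL brought to 1.2 mL → factor 1.2/0.3 = 4
Step 2: 5-fold → factor 5
Dilution factor to tube 1 = 4; to tube 2 = 20
[tube 1]/[tube 2] = (factor to tube 2)/(factor to tube 1) = 20/4 = 5.00

5.00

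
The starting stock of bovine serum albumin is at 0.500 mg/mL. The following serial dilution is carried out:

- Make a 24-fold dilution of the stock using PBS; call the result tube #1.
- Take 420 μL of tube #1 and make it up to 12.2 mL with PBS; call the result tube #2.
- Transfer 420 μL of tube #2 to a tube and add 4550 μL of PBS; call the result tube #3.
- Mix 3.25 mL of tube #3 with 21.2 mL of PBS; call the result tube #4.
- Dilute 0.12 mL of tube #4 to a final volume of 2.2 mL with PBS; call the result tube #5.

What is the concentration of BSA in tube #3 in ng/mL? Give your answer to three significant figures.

60.6 ng/mL

Step 1: 24-fold → factor 24
Step 2: 420 μL brought to 12.2 mL → factor 12200/420 = 29.048
Step 3: 420 μL + 4550 μL = 4970 μL total → factor 4970/420 = 11.833
Dilution factor through tube #3 = 24 × 29.048 × 11.833 = 8249.5
[tube #3] = 0.500 mg/mL / 8249.5 = 6.061 × 10^-5 mg/mL = 60.6 ng/mL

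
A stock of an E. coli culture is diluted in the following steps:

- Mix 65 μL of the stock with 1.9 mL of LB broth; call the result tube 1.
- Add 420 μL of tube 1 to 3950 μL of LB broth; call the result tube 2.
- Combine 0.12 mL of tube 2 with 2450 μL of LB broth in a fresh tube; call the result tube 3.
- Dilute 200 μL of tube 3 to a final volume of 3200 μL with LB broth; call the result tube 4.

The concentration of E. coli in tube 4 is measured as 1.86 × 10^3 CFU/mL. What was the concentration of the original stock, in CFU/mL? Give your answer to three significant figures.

Step 1: 65 μL + 1.9 mL = 1965 μL total → factor 1965/65 = 30.231
Step 2: 420 μL + 3950 μL = 4370 μL total → factor 4370/420 = 10.405
Step 3: 0.12 mL + 2450 μL = 2.57 mL total → factor 2.57/0.12 = 21.417
Step 4: 200 μL brought to 3200 μL → factor 3200/200 = 16
Overall dilution factor = 30.231 × 10.405 × 21.417 × 16 = 1.0778 × 10^5
Stock = 1.86 × 10^3 CFU/mL × 1.0778 × 10^5 = 2.00 × 10^8 CFU/mL

2.00 × 10^8 CFU/mL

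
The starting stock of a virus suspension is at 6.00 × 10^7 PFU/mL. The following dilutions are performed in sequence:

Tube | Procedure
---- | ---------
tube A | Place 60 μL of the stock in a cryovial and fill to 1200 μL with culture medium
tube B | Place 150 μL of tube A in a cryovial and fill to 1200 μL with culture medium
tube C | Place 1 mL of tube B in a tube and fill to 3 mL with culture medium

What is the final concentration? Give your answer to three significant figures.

1.25 × 10^5 PFU/mL

Step 1: 60 μL brought to 1200 μL → factor 1200/60 = 20
Step 2: 150 μL brought to 1200 μL → factor 1200/150 = 8
Step 3: 1 mL brought to 3 mL → factor 3/1 = 3
Overall dilution factor = 20 × 8 × 3 = 480
Final = 6.00 × 10^7 PFU/mL / 480 = 1.25 × 10^5 PFU/mL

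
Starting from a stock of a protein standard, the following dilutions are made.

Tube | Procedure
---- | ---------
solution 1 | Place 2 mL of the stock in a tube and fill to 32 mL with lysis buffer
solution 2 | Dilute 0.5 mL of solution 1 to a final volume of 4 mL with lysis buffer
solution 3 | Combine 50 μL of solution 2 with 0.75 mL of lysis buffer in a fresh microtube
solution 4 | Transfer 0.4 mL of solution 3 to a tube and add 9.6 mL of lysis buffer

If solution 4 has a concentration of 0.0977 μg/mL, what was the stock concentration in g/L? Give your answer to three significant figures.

5.00 g/L

Step 1: 2 mL brought to 32 mL → factor 32/2 = 16
Step 2: 0.5 mL brought to 4 mL → factor 4/0.5 = 8
Step 3: 50 μL + 0.75 mL = 800 μL total → factor 800/50 = 16
Step 4: 0.4 mL + 9.6 mL = 10 mL total → factor 10/0.4 = 25
Overall dilution factor = 16 × 8 × 16 × 25 = 51200
Stock = 0.0977 μg/mL × 51200 = 5002 μg/mL = 5.00 g/L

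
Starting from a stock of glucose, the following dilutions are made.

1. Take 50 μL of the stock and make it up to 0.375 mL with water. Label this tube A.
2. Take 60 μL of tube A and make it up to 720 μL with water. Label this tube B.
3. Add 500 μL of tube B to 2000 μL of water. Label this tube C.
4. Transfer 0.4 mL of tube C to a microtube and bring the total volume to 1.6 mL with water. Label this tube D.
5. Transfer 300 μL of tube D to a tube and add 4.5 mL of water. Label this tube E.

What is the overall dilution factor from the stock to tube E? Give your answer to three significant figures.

Step 1: 50 μL brought to 0.375 mL → factor 375/50 = 7.5
Step 2: 60 μL brought to 720 μL → factor 720/60 = 12
Step 3: 500 μL + 2000 μL = 2500 μL total → factor 2500/500 = 5
Step 4: 0.4 mL brought to 1.6 mL → factor 1.6/0.4 = 4
Step 5: 300 μL + 4.5 mL = 4800 μL total → factor 4800/300 = 16
Overall dilution factor = 7.5 × 12 × 5 × 4 × 16 = 28800

2.88 × 10^4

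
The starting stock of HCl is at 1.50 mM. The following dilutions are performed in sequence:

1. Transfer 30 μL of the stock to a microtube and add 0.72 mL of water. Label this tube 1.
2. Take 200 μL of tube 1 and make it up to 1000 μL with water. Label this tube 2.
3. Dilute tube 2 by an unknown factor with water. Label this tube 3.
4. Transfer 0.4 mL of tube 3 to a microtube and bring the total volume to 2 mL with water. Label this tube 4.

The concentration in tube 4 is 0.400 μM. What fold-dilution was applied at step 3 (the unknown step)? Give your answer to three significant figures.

Step 1: 30 μL + 0.72 mL = 750 μL total → factor 750/30 = 25
Step 2: 200 μL brought to 1000 μL → factor 1000/200 = 5
Step 3: unknown factor x
Step 4: 0.4 mL brought to 2 mL → factor 2/0.4 = 5
Product of known-step factors = 625
Overall factor = 1.50 mM / (0.400 μM) = 3750
x = 3750 / 625 = 6.00

6.00-fold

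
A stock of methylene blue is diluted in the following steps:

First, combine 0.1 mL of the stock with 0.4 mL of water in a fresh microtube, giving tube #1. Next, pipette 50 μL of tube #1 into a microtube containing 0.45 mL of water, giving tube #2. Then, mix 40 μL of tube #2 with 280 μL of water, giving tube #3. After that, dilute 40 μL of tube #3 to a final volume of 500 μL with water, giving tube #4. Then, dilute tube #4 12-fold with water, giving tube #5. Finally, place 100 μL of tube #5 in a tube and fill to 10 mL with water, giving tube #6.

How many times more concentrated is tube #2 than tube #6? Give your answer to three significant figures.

Step 1: 0.1 mL + 0.4 mL = 0.5 mL total → factor 0.5/0.1 = 5
Step 2: 50 μL + 0.45 mL = 500 μL total → factor 500/50 = 10
Step 3: 40 μL + 280 μL = 320 μL total → factor 320/40 = 8
Step 4: 40 μL brought to 500 μL → factor 500/40 = 12.5
Step 5: 12-fold → factor 12
Step 6: 100 μL brought to 10 mL → factor 10000/100 = 100
Dilution factor to tube #2 = 50; to tube #6 = 6 × 10^6
[tube #2]/[tube #6] = (factor to tube #6)/(factor to tube #2) = 6 × 10^6/50 = 1.20 × 10^5

1.20 × 10^5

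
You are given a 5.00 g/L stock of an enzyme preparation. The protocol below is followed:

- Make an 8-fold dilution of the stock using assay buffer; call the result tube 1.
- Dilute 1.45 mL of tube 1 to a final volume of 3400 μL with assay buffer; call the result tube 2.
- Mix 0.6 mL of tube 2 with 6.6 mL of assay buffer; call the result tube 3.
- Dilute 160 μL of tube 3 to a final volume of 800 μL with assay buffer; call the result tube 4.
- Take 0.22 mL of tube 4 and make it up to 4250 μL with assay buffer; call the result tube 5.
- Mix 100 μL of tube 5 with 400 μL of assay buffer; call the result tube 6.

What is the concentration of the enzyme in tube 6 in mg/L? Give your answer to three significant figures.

Step 1: 8-fold → factor 8
Step 2: 1.45 mL brought to 3400 μL → factor 3.4/1.45 = 2.3448
Step 3: 0.6 mL + 6.6 mL = 7.2 mL total → factor 7.2/0.6 = 12
Step 4: 160 μL brought to 800 μL → factor 800/160 = 5
Step 5: 0.22 mL brought to 4250 μL → factor 4.25/0.22 = 19.318
Step 6: 100 μL + 400 μL = 500 μL total → factor 500/100 = 5
Overall dilution factor = 8 × 2.3448 × 12 × 5 × 19.318 × 5 = 1.0871 × 10^5
Final = 5.00 g/L / 1.0871 × 10^5 = 4.599 × 10^-5 g/L = 0.0460 mg/L

0.0460 mg/L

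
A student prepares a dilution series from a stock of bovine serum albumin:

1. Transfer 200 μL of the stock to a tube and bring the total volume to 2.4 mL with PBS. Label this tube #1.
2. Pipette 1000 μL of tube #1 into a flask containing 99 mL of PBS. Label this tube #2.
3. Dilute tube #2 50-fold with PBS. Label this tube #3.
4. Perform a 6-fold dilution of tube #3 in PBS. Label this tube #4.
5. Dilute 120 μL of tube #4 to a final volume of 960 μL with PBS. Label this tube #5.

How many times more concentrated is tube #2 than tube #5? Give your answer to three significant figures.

2.40 × 10^3

Step 1: 200 μL brought to 2.4 mL → factor 2400/200 = 12
Step 2: 1000 μL + 99 mL = 1 × 10^5 μL total → factor 1 × 10^5/1000 = 100
Step 3: 50-fold → factor 50
Step 4: 6-fold → factor 6
Step 5: 120 μL brought to 960 μL → factor 960/120 = 8
Dilution factor to tube #2 = 1200; to tube #5 = 2.88 × 10^6
[tube #2]/[tube #5] = (factor to tube #5)/(factor to tube #2) = 2.88 × 10^6/1200 = 2.40 × 10^3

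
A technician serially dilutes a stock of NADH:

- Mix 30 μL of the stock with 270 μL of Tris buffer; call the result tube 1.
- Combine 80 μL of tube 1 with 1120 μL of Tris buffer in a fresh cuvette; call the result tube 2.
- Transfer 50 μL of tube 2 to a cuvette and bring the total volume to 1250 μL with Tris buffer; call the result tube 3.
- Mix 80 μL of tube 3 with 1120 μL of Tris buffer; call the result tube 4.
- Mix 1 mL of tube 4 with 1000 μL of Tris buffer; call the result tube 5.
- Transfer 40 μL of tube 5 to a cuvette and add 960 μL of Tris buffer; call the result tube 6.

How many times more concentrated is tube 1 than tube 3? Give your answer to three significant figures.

375

Step 1: 30 μL + 270 μL = 300 μL total → factor 300/30 = 10
Step 2: 80 μL + 1120 μL = 1200 μL total → factor 1200/80 = 15
Step 3: 50 μL brought to 1250 μL → factor 1250/50 = 25
Dilution factor to tube 1 = 10; to tube 3 = 3750
[tube 1]/[tube 3] = (factor to tube 3)/(factor to tube 1) = 3750/10 = 375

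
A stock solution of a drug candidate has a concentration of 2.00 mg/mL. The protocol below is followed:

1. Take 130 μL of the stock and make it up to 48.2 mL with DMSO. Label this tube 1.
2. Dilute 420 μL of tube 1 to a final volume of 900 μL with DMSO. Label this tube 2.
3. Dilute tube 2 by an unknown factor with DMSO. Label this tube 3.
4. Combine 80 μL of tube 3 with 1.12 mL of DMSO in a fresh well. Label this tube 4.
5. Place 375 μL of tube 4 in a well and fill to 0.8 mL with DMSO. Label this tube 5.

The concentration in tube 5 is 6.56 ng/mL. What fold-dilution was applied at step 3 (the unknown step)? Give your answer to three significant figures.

Step 1: 130 μL brought to 48.2 mL → factor 48200/130 = 370.77
Step 2: 420 μL brought to 900 μL → factor 900/420 = 2.1429
Step 3: unknown factor x
Step 4: 80 μL + 1.12 mL = 1200 μL total → factor 1200/80 = 15
Step 5: 375 μL brought to 0.8 mL → factor 800/375 = 2.1333
Product of known-step factors = 25424
Overall factor = 2.00 mg/mL / (6.56 ng/mL) = 3.0488 × 10^5
x = 3.0488 × 10^5 / 25424 = 12.0

12.0-fold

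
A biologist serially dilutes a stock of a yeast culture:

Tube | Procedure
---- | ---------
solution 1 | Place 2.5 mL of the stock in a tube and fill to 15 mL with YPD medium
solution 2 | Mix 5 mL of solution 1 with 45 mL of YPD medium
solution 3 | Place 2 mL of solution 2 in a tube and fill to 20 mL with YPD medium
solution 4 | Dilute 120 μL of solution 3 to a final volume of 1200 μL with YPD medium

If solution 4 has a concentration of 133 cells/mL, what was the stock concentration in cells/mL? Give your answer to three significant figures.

Step 1: 2.5 mL brought to 15 mL → factor 15/2.5 = 6
Step 2: 5 mL + 45 mL = 50 mL total → factor 50/5 = 10
Step 3: 2 mL brought to 20 mL → factor 20/2 = 10
Step 4: 120 μL brought to 1200 μL → factor 1200/120 = 10
Overall dilution factor = 6 × 10 × 10 × 10 = 6000
Stock = 133 cells/mL × 6000 = 7.98 × 10^5 cells/mL

7.98 × 10^5 cells/mL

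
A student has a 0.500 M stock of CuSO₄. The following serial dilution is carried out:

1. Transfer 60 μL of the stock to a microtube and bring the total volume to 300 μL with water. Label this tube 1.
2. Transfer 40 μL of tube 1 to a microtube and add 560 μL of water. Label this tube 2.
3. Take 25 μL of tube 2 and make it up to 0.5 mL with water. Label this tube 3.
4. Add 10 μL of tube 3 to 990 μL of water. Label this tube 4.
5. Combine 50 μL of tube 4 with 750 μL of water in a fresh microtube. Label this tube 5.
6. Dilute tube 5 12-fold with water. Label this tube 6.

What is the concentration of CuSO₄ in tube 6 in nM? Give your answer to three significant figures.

17.4 nM

Step 1: 60 μL brought to 300 μL → factor 300/60 = 5
Step 2: 40 μL + 560 μL = 600 μL total → factor 600/40 = 15
Step 3: 25 μL brought to 0.5 mL → factor 500/25 = 20
Step 4: 10 μL + 990 μL = 1000 μL total → factor 1000/10 = 100
Step 5: 50 μL + 750 μL = 800 μL total → factor 800/50 = 16
Step 6: 12-fold → factor 12
Overall dilution factor = 5 × 15 × 20 × 100 × 16 × 12 = 2.88 × 10^7
Final = 0.500 M / 2.88 × 10^7 = 1.736 × 10^-8 M = 17.4 nM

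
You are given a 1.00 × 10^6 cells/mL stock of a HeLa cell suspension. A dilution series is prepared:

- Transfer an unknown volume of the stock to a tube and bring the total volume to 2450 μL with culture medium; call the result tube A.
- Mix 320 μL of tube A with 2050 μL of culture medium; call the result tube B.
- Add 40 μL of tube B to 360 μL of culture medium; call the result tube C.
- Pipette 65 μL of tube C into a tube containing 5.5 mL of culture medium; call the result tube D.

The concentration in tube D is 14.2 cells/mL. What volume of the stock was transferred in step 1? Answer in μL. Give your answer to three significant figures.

221 μL

Step 1: v brought to 2450 μL → factor = 2450 μL/v
Step 2: 320 μL + 2050 μL = 2370 μL total → factor 2370/320 = 7.4062
Step 3: 40 μL + 360 μL = 400 μL total → factor 400/40 = 10
Step 4: 65 μL + 5.5 mL = 5565 μL total → factor 5565/65 = 85.615
Product of known-step factors = 6340.9
Overall factor = 1.00 × 10^6 cells/mL / (14.2 cells/mL) = 70423
Step-1 factor = 70423 / 6340.9 = 11.106
v = 2450 μL / 11.106 = 221 μL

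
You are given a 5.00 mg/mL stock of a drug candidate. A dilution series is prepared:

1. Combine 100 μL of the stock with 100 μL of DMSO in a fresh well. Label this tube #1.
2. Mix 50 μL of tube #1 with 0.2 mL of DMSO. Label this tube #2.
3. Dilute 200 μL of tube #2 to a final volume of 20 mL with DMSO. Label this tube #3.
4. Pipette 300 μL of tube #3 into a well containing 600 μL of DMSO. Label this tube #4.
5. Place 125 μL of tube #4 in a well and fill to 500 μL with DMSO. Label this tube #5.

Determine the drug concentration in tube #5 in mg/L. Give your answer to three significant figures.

Step 1: 100 μL + 100 μL = 200 μL total → factor 200/100 = 2
Step 2: 50 μL + 0.2 mL = 250 μL total → factor 250/50 = 5
Step 3: 200 μL brought to 20 mL → factor 20000/200 = 100
Step 4: 300 μL + 600 μL = 900 μL total → factor 900/300 = 3
Step 5: 125 μL brought to 500 μL → factor 500/125 = 4
Overall dilution factor = 2 × 5 × 100 × 3 × 4 = 12000
Final = 5.00 mg/mL / 12000 = 0.0004167 mg/mL = 0.417 mg/L

0.417 mg/L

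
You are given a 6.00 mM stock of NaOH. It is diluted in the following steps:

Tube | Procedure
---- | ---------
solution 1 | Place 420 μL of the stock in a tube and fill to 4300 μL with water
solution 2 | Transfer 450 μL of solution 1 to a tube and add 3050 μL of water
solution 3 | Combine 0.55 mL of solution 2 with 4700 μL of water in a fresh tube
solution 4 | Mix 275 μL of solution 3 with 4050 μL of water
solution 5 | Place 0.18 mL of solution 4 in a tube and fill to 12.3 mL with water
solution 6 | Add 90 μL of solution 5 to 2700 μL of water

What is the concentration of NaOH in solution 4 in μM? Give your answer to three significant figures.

Step 1: 420 μL brought to 4300 μL → factor 4300/420 = 10.238
Step 2: 450 μL + 3050 μL = 3500 μL total → factor 3500/450 = 7.7778
Step 3: 0.55 mL + 4700 μL = 5.25 mL total → factor 5.25/0.55 = 9.5455
Step 4: 275 μL + 4050 μL = 4325 μL total → factor 4325/275 = 15.727
Dilution factor through solution 4 = 10.238 × 7.7778 × 9.5455 × 15.727 = 11954
[solution 4] = 6.00 mM / 11954 = 0.0005019 mM = 0.502 μM

0.502 μM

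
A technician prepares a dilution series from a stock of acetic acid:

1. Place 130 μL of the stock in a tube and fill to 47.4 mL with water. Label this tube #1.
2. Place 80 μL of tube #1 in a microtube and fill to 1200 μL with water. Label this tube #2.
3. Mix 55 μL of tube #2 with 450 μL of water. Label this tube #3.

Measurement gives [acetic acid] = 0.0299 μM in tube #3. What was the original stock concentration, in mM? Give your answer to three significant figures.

Step 1: 130 μL brought to 47.4 mL → factor 47400/130 = 364.62
Step 2: 80 μL brought to 1200 μL → factor 1200/80 = 15
Step 3: 55 μL + 450 μL = 505 μL total → factor 505/55 = 9.1818
Overall dilution factor = 364.62 × 15 × 9.1818 = 50217
Stock = 0.0299 μM × 50217 = 1502 μM = 1.50 mM

1.50 mM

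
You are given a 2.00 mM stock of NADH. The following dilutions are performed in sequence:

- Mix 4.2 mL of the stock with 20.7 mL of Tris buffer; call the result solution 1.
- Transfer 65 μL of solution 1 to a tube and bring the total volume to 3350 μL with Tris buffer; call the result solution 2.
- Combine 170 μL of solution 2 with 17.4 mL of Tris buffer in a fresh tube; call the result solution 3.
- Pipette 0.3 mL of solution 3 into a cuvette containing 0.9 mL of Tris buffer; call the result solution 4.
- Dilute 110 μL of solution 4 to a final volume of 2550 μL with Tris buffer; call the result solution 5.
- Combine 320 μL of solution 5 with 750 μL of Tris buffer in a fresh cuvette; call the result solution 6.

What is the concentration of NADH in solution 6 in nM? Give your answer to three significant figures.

Step 1: 4.2 mL + 20.7 mL = 24.9 mL total → factor 24.9/4.2 = 5.9286
Step 2: 65 μL brought to 3350 μL → factor 3350/65 = 51.538
Step 3: 170 μL + 17.4 mL = 17570 μL total → factor 17570/170 = 103.35
Step 4: 0.3 mL + 0.9 mL = 1.2 mL total → factor 1.2/0.3 = 4
Step 5: 110 μL brought to 2550 μL → factor 2550/110 = 23.182
Step 6: 320 μL + 750 μL = 1070 μL total → factor 1070/320 = 3.3438
Overall dilution factor = 5.9286 × 51.538 × 103.35 × 4 × 23.182 × 3.3438 = 9.7914 × 10^6
Final = 2.00 mM / 9.7914 × 10^6 = 2.043 × 10^-7 mM = 0.204 nM

0.204 nM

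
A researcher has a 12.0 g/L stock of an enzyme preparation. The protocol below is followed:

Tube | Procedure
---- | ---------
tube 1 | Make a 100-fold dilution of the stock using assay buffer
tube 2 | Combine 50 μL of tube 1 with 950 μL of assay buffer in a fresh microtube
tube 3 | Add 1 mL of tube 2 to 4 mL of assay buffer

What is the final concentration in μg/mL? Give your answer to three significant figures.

1.20 μg/mL

Step 1: 100-fold → factor 100
Step 2: 50 μL + 950 μL = 1000 μL total → factor 1000/50 = 20
Step 3: 1 mL + 4 mL = 5 mL total → factor 5/1 = 5
Overall dilution factor = 100 × 20 × 5 = 10000
Final = 12.0 g/L / 10000 = 0.001200 g/L = 1.20 μg/mL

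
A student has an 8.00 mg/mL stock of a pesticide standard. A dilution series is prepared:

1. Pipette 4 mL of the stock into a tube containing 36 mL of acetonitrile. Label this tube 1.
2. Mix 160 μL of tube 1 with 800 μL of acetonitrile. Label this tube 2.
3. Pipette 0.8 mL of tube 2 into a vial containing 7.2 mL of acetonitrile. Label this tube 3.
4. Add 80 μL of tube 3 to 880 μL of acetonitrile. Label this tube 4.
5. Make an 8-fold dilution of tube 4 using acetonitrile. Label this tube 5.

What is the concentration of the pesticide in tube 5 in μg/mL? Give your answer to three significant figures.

Step 1: 4 mL + 36 mL = 40 mL total → factor 40/4 = 10
Step 2: 160 μL + 800 μL = 960 μL total → factor 960/160 = 6
Step 3: 0.8 mL + 7.2 mL = 8 mL total → factor 8/0.8 = 10
Step 4: 80 μL + 880 μL = 960 μL total → factor 960/80 = 12
Step 5: 8-fold → factor 8
Overall dilution factor = 10 × 6 × 10 × 12 × 8 = 57600
Final = 8.00 mg/mL / 57600 = 0.0001389 mg/mL = 0.139 μg/mL

0.139 μg/mL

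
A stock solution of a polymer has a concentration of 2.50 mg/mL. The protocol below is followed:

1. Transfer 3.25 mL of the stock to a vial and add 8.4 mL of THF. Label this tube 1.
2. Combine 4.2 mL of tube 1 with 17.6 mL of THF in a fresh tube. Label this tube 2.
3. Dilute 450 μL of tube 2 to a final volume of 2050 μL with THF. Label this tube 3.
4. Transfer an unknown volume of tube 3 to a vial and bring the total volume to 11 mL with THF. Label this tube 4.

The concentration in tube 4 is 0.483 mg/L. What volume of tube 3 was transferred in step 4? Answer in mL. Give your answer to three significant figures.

Step 1: 3.25 mL + 8.4 mL = 11.65 mL total → factor 11.65/3.25 = 3.5846
Step 2: 4.2 mL + 17.6 mL = 21.8 mL total → factor 21.8/4.2 = 5.1905
Step 3: 450 μL brought to 2050 μL → factor 2050/450 = 4.5556
Step 4: v brought to 11 mL → factor = 11 mL/v
Product of known-step factors = 84.76
Overall factor = 2.50 mg/mL / (0.483 mg/L) = 5176
Step-4 factor = 5176 / 84.76 = 61.066
v = 11 mL / 61.066 = 0.180 mL

0.180 mL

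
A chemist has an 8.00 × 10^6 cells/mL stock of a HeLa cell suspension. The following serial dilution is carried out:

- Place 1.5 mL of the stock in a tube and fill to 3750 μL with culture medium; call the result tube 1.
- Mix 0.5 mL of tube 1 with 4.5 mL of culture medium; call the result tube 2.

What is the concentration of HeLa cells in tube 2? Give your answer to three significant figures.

Step 1: 1.5 mL brought to 3750 μL → factor 3.75/1.5 = 2.5
Step 2: 0.5 mL + 4.5 mL = 5 mL total → factor 5/0.5 = 10
Overall dilution factor = 2.5 × 10 = 25
Final = 8.00 × 10^6 cells/mL / 25 = 3.20 × 10^5 cells/mL

3.20 × 10^5 cells/mL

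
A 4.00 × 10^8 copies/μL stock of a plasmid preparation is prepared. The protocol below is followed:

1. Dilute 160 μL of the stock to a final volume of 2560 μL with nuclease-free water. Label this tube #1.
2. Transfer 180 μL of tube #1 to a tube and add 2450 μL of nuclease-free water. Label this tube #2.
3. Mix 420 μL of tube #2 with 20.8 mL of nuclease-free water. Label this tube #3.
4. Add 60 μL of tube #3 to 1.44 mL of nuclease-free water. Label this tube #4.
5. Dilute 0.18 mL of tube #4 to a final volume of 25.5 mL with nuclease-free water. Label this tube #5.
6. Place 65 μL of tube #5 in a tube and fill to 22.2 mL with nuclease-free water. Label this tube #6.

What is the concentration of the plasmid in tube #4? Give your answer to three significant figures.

Step 1: 160 μL brought to 2560 μL → factor 2560/160 = 16
Step 2: 180 μL + 2450 μL = 2630 μL total → factor 2630/180 = 14.611
Step 3: 420 μL + 20.8 mL = 21220 μL total → factor 21220/420 = 50.524
Step 4: 60 μL + 1.44 mL = 1500 μL total → factor 1500/60 = 25
Dilution factor through tube #4 = 16 × 14.611 × 50.524 × 25 = 2.9528 × 10^5
[tube #4] = 4.00 × 10^8 copies/μL / 2.9528 × 10^5 = 1.35 × 10^3 copies/μL

1.35 × 10^3 copies/μL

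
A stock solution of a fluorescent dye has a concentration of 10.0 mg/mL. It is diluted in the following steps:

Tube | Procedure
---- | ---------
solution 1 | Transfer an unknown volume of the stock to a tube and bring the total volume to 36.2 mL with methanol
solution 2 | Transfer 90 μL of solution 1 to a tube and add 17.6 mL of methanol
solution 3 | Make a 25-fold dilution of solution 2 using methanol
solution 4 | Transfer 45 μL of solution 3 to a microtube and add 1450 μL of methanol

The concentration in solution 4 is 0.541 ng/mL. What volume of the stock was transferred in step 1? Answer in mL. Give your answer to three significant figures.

Step 1: v brought to 36.2 mL → factor = 36.2 mL/v
Step 2: 90 μL + 17.6 mL = 17690 μL total → factor 17690/90 = 196.56
Step 3: 25-fold → factor 25
Step 4: 45 μL + 1450 μL = 1495 μL total → factor 1495/45 = 33.222
Product of known-step factors = 1.6325 × 10^5
Overall factor = 10.0 mg/mL / (0.541 ng/mL) = 1.8484 × 10^7
Step-1 factor = 1.8484 × 10^7 / 1.6325 × 10^5 = 113.23
v = 36.2 mL / 113.23 = 0.320 mL

0.320 mL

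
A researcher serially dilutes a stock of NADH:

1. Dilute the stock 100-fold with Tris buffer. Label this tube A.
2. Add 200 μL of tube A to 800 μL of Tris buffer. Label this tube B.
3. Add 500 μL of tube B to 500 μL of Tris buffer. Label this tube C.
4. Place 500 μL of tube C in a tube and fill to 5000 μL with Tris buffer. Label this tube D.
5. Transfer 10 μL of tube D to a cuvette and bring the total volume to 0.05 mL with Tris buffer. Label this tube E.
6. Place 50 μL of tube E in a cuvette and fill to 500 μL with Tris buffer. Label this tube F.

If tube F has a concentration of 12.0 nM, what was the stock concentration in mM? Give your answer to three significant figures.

6.00 mM

Step 1: 100-fold → factor 100
Step 2: 200 μL + 800 μL = 1000 μL total → factor 1000/200 = 5
Step 3: 500 μL + 500 μL = 1000 μL total → factor 1000/500 = 2
Step 4: 500 μL brought to 5000 μL → factor 5000/500 = 10
Step 5: 10 μL brought to 0.05 mL → factor 50/10 = 5
Step 6: 50 μL brought to 500 μL → factor 500/50 = 10
Overall dilution factor = 100 × 5 × 2 × 10 × 5 × 10 = 5 × 10^5
Stock = 12.0 nM × 5 × 10^5 = 6.000 × 10^6 nM = 6.00 mM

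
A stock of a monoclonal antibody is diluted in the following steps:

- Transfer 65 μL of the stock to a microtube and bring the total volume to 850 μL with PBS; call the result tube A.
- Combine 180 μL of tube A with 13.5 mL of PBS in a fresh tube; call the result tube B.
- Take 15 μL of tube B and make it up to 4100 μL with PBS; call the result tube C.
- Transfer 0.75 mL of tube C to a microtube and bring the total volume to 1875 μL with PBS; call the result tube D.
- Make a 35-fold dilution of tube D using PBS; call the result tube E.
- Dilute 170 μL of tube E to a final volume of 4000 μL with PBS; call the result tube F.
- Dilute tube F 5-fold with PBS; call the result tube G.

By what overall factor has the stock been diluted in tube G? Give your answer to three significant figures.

2.80 × 10^9

Step 1: 65 μL brought to 850 μL → factor 850/65 = 13.077
Step 2: 180 μL + 13.5 mL = 13680 μL total → factor 13680/180 = 76
Step 3: 15 μL brought to 4100 μL → factor 4100/15 = 273.33
Step 4: 0.75 mL brought to 1875 μL → factor 1.875/0.75 = 2.5
Step 5: 35-fold → factor 35
Step 6: 170 μL brought to 4000 μL → factor 4000/170 = 23.529
Step 7: 5-fold → factor 5
Overall dilution factor = 13.077 × 76 × 273.33 × 2.5 × 35 × 23.529 × 5 = 2.7964 × 10^9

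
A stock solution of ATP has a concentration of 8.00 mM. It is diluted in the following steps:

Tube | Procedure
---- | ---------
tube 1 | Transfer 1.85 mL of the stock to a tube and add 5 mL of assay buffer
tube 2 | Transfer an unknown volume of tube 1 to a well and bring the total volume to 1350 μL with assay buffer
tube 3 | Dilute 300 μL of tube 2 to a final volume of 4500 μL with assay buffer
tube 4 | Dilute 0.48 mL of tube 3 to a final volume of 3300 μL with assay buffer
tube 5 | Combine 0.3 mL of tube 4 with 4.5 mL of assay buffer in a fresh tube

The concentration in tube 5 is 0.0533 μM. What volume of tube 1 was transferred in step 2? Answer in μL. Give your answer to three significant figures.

55.0 μL

Step 1: 1.85 mL + 5 mL = 6.85 mL total → factor 6.85/1.85 = 3.7027
Step 2: v brought to 1350 μL → factor = 1350 μL/v
Step 3: 300 μL brought to 4500 μL → factor 4500/300 = 15
Step 4: 0.48 mL brought to 3300 μL → factor 3.3/0.48 = 6.875
Step 5: 0.3 mL + 4.5 mL = 4.8 mL total → factor 4.8/0.3 = 16
Product of known-step factors = 6109.5
Overall factor = 8.00 mM / (0.0533 μM) = 1.5009 × 10^5
Step-2 factor = 1.5009 × 10^5 / 6109.5 = 24.567
v = 1350 μL / 24.567 = 55.0 μL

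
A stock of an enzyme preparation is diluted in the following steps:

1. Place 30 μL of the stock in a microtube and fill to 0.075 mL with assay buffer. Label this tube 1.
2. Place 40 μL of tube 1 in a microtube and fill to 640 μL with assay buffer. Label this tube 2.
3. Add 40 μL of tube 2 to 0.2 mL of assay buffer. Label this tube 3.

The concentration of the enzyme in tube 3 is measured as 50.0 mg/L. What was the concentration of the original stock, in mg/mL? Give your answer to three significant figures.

Step 1: 30 μL brought to 0.075 mL → factor 75/30 = 2.5
Step 2: 40 μL brought to 640 μL → factor 640/40 = 16
Step 3: 40 μL + 0.2 mL = 240 μL total → factor 240/40 = 6
Overall dilution factor = 2.5 × 16 × 6 = 240
Stock = 50.0 mg/L × 240 = 1.200 × 10^4 mg/L = 12.0 mg/mL

12.0 mg/mL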